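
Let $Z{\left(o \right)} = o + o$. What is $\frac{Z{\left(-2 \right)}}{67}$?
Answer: $- \frac{4}{67} \approx -0.059702$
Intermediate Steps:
$Z{\left(o \right)} = 2 o$
$\frac{Z{\left(-2 \right)}}{67} = \frac{2 \left(-2\right)}{67} = \frac{1}{67} \left(-4\right) = - \frac{4}{67}$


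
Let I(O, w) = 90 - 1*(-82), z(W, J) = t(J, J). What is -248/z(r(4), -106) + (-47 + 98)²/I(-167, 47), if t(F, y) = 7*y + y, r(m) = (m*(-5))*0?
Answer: 140519/9116 ≈ 15.415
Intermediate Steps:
r(m) = 0 (r(m) = -5*m*0 = 0)
t(F, y) = 8*y
z(W, J) = 8*J
I(O, w) = 172 (I(O, w) = 90 + 82 = 172)
-248/z(r(4), -106) + (-47 + 98)²/I(-167, 47) = -248/(8*(-106)) + (-47 + 98)²/172 = -248/(-848) + 51²*(1/172) = -248*(-1/848) + 2601*(1/172) = 31/106 + 2601/172 = 140519/9116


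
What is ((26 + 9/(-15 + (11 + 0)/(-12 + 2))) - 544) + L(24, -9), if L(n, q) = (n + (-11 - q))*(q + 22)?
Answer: -37442/161 ≈ -232.56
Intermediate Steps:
L(n, q) = (22 + q)*(-11 + n - q) (L(n, q) = (-11 + n - q)*(22 + q) = (22 + q)*(-11 + n - q))
((26 + 9/(-15 + (11 + 0)/(-12 + 2))) - 544) + L(24, -9) = ((26 + 9/(-15 + (11 + 0)/(-12 + 2))) - 544) + (-242 - 1*(-9)² - 33*(-9) + 22*24 + 24*(-9)) = ((26 + 9/(-15 + 11/(-10))) - 544) + (-242 - 1*81 + 297 + 528 - 216) = ((26 + 9/(-15 + 11*(-⅒))) - 544) + (-242 - 81 + 297 + 528 - 216) = ((26 + 9/(-15 - 11/10)) - 544) + 286 = ((26 + 9/(-161/10)) - 544) + 286 = ((26 - 10/161*9) - 544) + 286 = ((26 - 90/161) - 544) + 286 = (4096/161 - 544) + 286 = -83488/161 + 286 = -37442/161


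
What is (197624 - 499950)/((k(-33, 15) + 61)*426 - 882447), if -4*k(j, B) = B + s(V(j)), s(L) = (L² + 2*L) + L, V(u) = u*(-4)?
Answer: 604652/5511777 ≈ 0.10970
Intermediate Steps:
V(u) = -4*u
s(L) = L² + 3*L
k(j, B) = -B/4 + j*(3 - 4*j) (k(j, B) = -(B + (-4*j)*(3 - 4*j))/4 = -(B - 4*j*(3 - 4*j))/4 = -B/4 + j*(3 - 4*j))
(197624 - 499950)/((k(-33, 15) + 61)*426 - 882447) = (197624 - 499950)/(((-4*(-33)² + 3*(-33) - ¼*15) + 61)*426 - 882447) = -302326/(((-4*1089 - 99 - 15/4) + 61)*426 - 882447) = -302326/(((-4356 - 99 - 15/4) + 61)*426 - 882447) = -302326/((-17835/4 + 61)*426 - 882447) = -302326/(-17591/4*426 - 882447) = -302326/(-3746883/2 - 882447) = -302326/(-5511777/2) = -302326*(-2/5511777) = 604652/5511777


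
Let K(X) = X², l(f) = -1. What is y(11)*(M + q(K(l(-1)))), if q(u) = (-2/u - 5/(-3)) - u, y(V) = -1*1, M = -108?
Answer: 328/3 ≈ 109.33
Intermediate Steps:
y(V) = -1
q(u) = 5/3 - u - 2/u (q(u) = (-2/u - 5*(-⅓)) - u = (-2/u + 5/3) - u = (5/3 - 2/u) - u = 5/3 - u - 2/u)
y(11)*(M + q(K(l(-1)))) = -(-108 + (5/3 - 1*(-1)² - 2/((-1)²))) = -(-108 + (5/3 - 1*1 - 2/1)) = -(-108 + (5/3 - 1 - 2*1)) = -(-108 + (5/3 - 1 - 2)) = -(-108 - 4/3) = -1*(-328/3) = 328/3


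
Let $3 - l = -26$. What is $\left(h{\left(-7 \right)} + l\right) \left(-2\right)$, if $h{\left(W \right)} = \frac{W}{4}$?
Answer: $- \frac{109}{2} \approx -54.5$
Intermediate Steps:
$l = 29$ ($l = 3 - -26 = 3 + 26 = 29$)
$h{\left(W \right)} = \frac{W}{4}$ ($h{\left(W \right)} = W \frac{1}{4} = \frac{W}{4}$)
$\left(h{\left(-7 \right)} + l\right) \left(-2\right) = \left(\frac{1}{4} \left(-7\right) + 29\right) \left(-2\right) = \left(- \frac{7}{4} + 29\right) \left(-2\right) = \frac{109}{4} \left(-2\right) = - \frac{109}{2}$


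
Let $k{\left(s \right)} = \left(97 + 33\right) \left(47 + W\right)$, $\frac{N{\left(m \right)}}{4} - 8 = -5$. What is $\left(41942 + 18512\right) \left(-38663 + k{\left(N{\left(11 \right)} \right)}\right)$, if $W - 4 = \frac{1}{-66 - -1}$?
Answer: $-1936643890$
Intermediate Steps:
$W = \frac{259}{65}$ ($W = 4 + \frac{1}{-66 - -1} = 4 + \frac{1}{-66 + 1} = 4 + \frac{1}{-65} = 4 - \frac{1}{65} = \frac{259}{65} \approx 3.9846$)
$N{\left(m \right)} = 12$ ($N{\left(m \right)} = 32 + 4 \left(-5\right) = 32 - 20 = 12$)
$k{\left(s \right)} = 6628$ ($k{\left(s \right)} = \left(97 + 33\right) \left(47 + \frac{259}{65}\right) = 130 \cdot \frac{3314}{65} = 6628$)
$\left(41942 + 18512\right) \left(-38663 + k{\left(N{\left(11 \right)} \right)}\right) = \left(41942 + 18512\right) \left(-38663 + 6628\right) = 60454 \left(-32035\right) = -1936643890$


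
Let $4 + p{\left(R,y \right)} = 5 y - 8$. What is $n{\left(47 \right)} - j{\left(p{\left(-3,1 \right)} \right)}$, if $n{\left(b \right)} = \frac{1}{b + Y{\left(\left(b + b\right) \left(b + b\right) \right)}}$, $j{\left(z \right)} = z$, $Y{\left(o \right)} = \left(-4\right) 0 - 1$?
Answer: $\frac{323}{46} \approx 7.0217$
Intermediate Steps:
$p{\left(R,y \right)} = -12 + 5 y$ ($p{\left(R,y \right)} = -4 + \left(5 y - 8\right) = -4 + \left(-8 + 5 y\right) = -12 + 5 y$)
$Y{\left(o \right)} = -1$ ($Y{\left(o \right)} = 0 - 1 = -1$)
$n{\left(b \right)} = \frac{1}{-1 + b}$ ($n{\left(b \right)} = \frac{1}{b - 1} = \frac{1}{-1 + b}$)
$n{\left(47 \right)} - j{\left(p{\left(-3,1 \right)} \right)} = \frac{1}{-1 + 47} - \left(-12 + 5 \cdot 1\right) = \frac{1}{46} - \left(-12 + 5\right) = \frac{1}{46} - -7 = \frac{1}{46} + 7 = \frac{323}{46}$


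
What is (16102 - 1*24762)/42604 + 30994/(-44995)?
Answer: -427531269/479241745 ≈ -0.89210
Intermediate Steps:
(16102 - 1*24762)/42604 + 30994/(-44995) = (16102 - 24762)*(1/42604) + 30994*(-1/44995) = -8660*1/42604 - 30994/44995 = -2165/10651 - 30994/44995 = -427531269/479241745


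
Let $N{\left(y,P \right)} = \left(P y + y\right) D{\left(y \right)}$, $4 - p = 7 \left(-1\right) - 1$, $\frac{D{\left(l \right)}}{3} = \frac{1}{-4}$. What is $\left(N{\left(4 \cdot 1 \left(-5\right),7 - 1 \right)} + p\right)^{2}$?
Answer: $13689$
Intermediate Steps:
$D{\left(l \right)} = - \frac{3}{4}$ ($D{\left(l \right)} = \frac{3}{-4} = 3 \left(- \frac{1}{4}\right) = - \frac{3}{4}$)
$p = 12$ ($p = 4 - \left(7 \left(-1\right) - 1\right) = 4 - \left(-7 - 1\right) = 4 - -8 = 4 + 8 = 12$)
$N{\left(y,P \right)} = - \frac{3 y}{4} - \frac{3 P y}{4}$ ($N{\left(y,P \right)} = \left(P y + y\right) \left(- \frac{3}{4}\right) = \left(y + P y\right) \left(- \frac{3}{4}\right) = - \frac{3 y}{4} - \frac{3 P y}{4}$)
$\left(N{\left(4 \cdot 1 \left(-5\right),7 - 1 \right)} + p\right)^{2} = \left(- \frac{3 \cdot 4 \cdot 1 \left(-5\right) \left(1 + \left(7 - 1\right)\right)}{4} + 12\right)^{2} = \left(- \frac{3 \cdot 4 \left(-5\right) \left(1 + \left(7 - 1\right)\right)}{4} + 12\right)^{2} = \left(\left(- \frac{3}{4}\right) \left(-20\right) \left(1 + 6\right) + 12\right)^{2} = \left(\left(- \frac{3}{4}\right) \left(-20\right) 7 + 12\right)^{2} = \left(105 + 12\right)^{2} = 117^{2} = 13689$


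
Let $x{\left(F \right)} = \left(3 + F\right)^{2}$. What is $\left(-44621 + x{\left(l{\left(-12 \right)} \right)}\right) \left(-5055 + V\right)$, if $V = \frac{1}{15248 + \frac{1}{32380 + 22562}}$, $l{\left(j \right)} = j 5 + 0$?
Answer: $\frac{175204404055818396}{837755617} \approx 2.0914 \cdot 10^{8}$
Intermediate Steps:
$l{\left(j \right)} = 5 j$ ($l{\left(j \right)} = 5 j + 0 = 5 j$)
$V = \frac{54942}{837755617}$ ($V = \frac{1}{15248 + \frac{1}{54942}} = \frac{1}{\frac{837755617}{54942}} = \frac{54942}{837755617} \approx 6.5582 \cdot 10^{-5}$)
$\left(-44621 + x{\left(l{\left(-12 \right)} \right)}\right) \left(-5055 + V\right) = \left(-44621 + \left(3 + 5 \left(-12\right)\right)^{2}\right) \left(-5055 + \frac{54942}{837755617}\right) = \left(-44621 + \left(3 - 60\right)^{2}\right) \left(- \frac{4234854588993}{837755617}\right) = \left(-44621 + \left(-57\right)^{2}\right) \left(- \frac{4234854588993}{837755617}\right) = \left(-44621 + 3249\right) \left(- \frac{4234854588993}{837755617}\right) = \left(-41372\right) \left(- \frac{4234854588993}{837755617}\right) = \frac{175204404055818396}{837755617}$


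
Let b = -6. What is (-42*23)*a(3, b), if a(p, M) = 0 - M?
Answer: -5796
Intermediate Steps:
a(p, M) = -M
(-42*23)*a(3, b) = (-42*23)*(-1*(-6)) = -966*6 = -5796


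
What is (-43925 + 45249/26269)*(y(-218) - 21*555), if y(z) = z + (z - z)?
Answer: 13699311698848/26269 ≈ 5.2150e+8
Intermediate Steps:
y(z) = z (y(z) = z + 0 = z)
(-43925 + 45249/26269)*(y(-218) - 21*555) = (-43925 + 45249/26269)*(-218 - 21*555) = (-43925 + 45249*(1/26269))*(-218 - 11655) = (-43925 + 45249/26269)*(-11873) = -1153820576/26269*(-11873) = 13699311698848/26269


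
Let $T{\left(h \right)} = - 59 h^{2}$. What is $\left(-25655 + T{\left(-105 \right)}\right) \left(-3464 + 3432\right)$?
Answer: $21636160$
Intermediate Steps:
$\left(-25655 + T{\left(-105 \right)}\right) \left(-3464 + 3432\right) = \left(-25655 - 59 \left(-105\right)^{2}\right) \left(-3464 + 3432\right) = \left(-25655 - 650475\right) \left(-32\right) = \left(-676130\right) \left(-32\right) = 21636160$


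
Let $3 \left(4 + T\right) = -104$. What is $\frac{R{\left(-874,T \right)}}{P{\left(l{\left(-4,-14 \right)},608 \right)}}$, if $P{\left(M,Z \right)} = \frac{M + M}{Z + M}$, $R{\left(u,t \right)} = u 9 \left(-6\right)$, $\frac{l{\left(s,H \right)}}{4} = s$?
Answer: $-873126$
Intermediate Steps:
$l{\left(s,H \right)} = 4 s$
$T = - \frac{116}{3}$ ($T = -4 + \frac{1}{3} \left(-104\right) = -4 - \frac{104}{3} = - \frac{116}{3} \approx -38.667$)
$R{\left(u,t \right)} = - 54 u$ ($R{\left(u,t \right)} = 9 u \left(-6\right) = - 54 u$)
$P{\left(M,Z \right)} = \frac{2 M}{M + Z}$
$\frac{R{\left(-874,T \right)}}{P{\left(l{\left(-4,-14 \right)},608 \right)}} = \frac{\left(-54\right) \left(-874\right)}{2 \cdot 4 \left(-4\right) \frac{1}{4 \left(-4\right) + 608}} = \frac{47196}{2 \left(-16\right) \frac{1}{-16 + 608}} = \frac{47196}{2 \left(-16\right) \frac{1}{592}} = \frac{47196}{- \frac{2}{37}} = 47196 \left(- \frac{37}{2}\right) = -873126$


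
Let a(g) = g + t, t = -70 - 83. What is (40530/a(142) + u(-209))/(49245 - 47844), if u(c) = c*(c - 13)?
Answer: 156616/5137 ≈ 30.488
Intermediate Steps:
t = -153
u(c) = c*(-13 + c)
a(g) = -153 + g (a(g) = g - 153 = -153 + g)
(40530/a(142) + u(-209))/(49245 - 47844) = (40530/(-153 + 142) - 209*(-13 - 209))/(49245 - 47844) = (40530/(-11) - 209*(-222))/1401 = (40530*(-1/11) + 46398)*(1/1401) = (-40530/11 + 46398)*(1/1401) = (469848/11)*(1/1401) = 156616/5137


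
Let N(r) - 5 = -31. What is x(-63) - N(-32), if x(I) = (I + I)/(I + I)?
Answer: 27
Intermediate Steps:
x(I) = 1 (x(I) = (2*I)/((2*I)) = (2*I)*(1/(2*I)) = 1)
N(r) = -26 (N(r) = 5 - 31 = -26)
x(-63) - N(-32) = 1 - 1*(-26) = 1 + 26 = 27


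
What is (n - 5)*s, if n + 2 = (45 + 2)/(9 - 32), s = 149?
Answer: -30992/23 ≈ -1347.5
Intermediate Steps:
n = -93/23 (n = -2 + (45 + 2)/(9 - 32) = -2 + 47/(-23) = -2 + 47*(-1/23) = -2 - 47/23 = -93/23 ≈ -4.0435)
(n - 5)*s = (-93/23 - 5)*149 = -208/23*149 = -30992/23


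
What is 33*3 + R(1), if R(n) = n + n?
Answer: 101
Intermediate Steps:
R(n) = 2*n
33*3 + R(1) = 33*3 + 2*1 = 99 + 2 = 101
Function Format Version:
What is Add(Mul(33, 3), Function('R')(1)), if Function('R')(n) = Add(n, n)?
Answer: 101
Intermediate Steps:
Function('R')(n) = Mul(2, n)
Add(Mul(33, 3), Function('R')(1)) = Add(Mul(33, 3), Mul(2, 1)) = Add(99, 2) = 101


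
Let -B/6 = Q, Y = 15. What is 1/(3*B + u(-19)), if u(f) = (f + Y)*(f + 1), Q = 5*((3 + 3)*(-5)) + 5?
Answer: 1/2682 ≈ 0.00037286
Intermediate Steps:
Q = -145 (Q = 5*(6*(-5)) + 5 = 5*(-30) + 5 = -150 + 5 = -145)
u(f) = (1 + f)*(15 + f) (u(f) = (f + 15)*(f + 1) = (15 + f)*(1 + f) = (1 + f)*(15 + f))
B = 870 (B = -6*(-145) = 870)
1/(3*B + u(-19)) = 1/(3*870 + (15 + (-19)² + 16*(-19))) = 1/(2610 + (15 + 361 - 304)) = 1/(2610 + 72) = 1/2682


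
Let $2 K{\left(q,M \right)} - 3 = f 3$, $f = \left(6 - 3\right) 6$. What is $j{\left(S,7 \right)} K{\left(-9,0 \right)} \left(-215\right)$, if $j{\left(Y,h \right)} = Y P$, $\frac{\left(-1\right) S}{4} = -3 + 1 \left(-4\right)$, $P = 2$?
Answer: $-343140$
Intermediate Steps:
$S = 28$ ($S = - 4 \left(-3 + 1 \left(-4\right)\right) = - 4 \left(-3 - 4\right) = \left(-4\right) \left(-7\right) = 28$)
$j{\left(Y,h \right)} = 2 Y$ ($j{\left(Y,h \right)} = Y 2 = 2 Y$)
$f = 18$ ($f = 3 \cdot 6 = 18$)
$K{\left(q,M \right)} = \frac{57}{2}$ ($K{\left(q,M \right)} = \frac{3}{2} + \frac{18 \cdot 3}{2} = \frac{3}{2} + \frac{1}{2} \cdot 54 = \frac{3}{2} + 27 = \frac{57}{2}$)
$j{\left(S,7 \right)} K{\left(-9,0 \right)} \left(-215\right) = 2 \cdot 28 \cdot \frac{57}{2} \left(-215\right) = 56 \cdot \frac{57}{2} \left(-215\right) = 1596 \left(-215\right) = -343140$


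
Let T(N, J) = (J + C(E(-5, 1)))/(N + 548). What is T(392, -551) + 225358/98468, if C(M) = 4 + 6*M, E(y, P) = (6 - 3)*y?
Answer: 37278101/23139980 ≈ 1.6110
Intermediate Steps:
E(y, P) = 3*y
T(N, J) = (-86 + J)/(548 + N) (T(N, J) = (J + (4 + 6*(3*(-5))))/(N + 548) = (J + (4 + 6*(-15)))/(548 + N) = (J + (4 - 90))/(548 + N) = (J - 86)/(548 + N) = (-86 + J)/(548 + N))
T(392, -551) + 225358/98468 = (-86 - 551)/(548 + 392) + 225358/98468 = -637/940 + 225358*(1/98468) = (1/940)*(-637) + 112679/49234 = -637/940 + 112679/49234 = 37278101/23139980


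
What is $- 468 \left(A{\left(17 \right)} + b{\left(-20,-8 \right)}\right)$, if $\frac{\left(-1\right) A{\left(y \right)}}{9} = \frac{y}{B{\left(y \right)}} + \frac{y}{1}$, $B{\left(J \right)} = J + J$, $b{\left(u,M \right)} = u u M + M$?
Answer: $1575054$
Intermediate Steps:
$b{\left(u,M \right)} = M + M u^{2}$ ($b{\left(u,M \right)} = u^{2} M + M = M u^{2} + M = M + M u^{2}$)
$B{\left(J \right)} = 2 J$
$A{\left(y \right)} = - \frac{9}{2} - 9 y$ ($A{\left(y \right)} = - 9 \left(\frac{y}{2 y} + \frac{y}{1}\right) = - 9 \left(y \frac{1}{2 y} + y 1\right) = - 9 \left(\frac{1}{2} + y\right) = - \frac{9}{2} - 9 y$)
$- 468 \left(A{\left(17 \right)} + b{\left(-20,-8 \right)}\right) = - 468 \left(\left(- \frac{9}{2} - 153\right) - 8 \left(1 + \left(-20\right)^{2}\right)\right) = - 468 \left(\left(- \frac{9}{2} - 153\right) - 8 \left(1 + 400\right)\right) = - 468 \left(- \frac{315}{2} - 3208\right) = \left(-468\right) \left(- \frac{6731}{2}\right) = 1575054$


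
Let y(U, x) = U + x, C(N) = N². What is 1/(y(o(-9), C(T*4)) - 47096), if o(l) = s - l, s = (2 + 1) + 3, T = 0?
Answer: -1/47081 ≈ -2.1240e-5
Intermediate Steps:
s = 6 (s = 3 + 3 = 6)
o(l) = 6 - l
1/(y(o(-9), C(T*4)) - 47096) = 1/(((6 - 1*(-9)) + (0*4)²) - 47096) = 1/(((6 + 9) + 0²) - 47096) = 1/((15 + 0) - 47096) = 1/(15 - 47096) = 1/(-47081) = -1/47081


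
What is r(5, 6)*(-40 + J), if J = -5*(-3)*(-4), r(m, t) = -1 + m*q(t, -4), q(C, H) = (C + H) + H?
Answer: 1100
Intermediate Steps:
q(C, H) = C + 2*H
r(m, t) = -1 + m*(-8 + t) (r(m, t) = -1 + m*(t + 2*(-4)) = -1 + m*(t - 8) = -1 + m*(-8 + t))
J = -60 (J = 15*(-4) = -60)
r(5, 6)*(-40 + J) = (-1 + 5*(-8 + 6))*(-40 - 60) = (-1 + 5*(-2))*(-100) = (-1 - 10)*(-100) = -11*(-100) = 1100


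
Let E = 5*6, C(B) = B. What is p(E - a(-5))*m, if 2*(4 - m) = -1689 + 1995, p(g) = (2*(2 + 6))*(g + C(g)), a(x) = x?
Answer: -166880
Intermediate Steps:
E = 30
p(g) = 32*g (p(g) = (2*(2 + 6))*(g + g) = (2*8)*(2*g) = 16*(2*g) = 32*g)
m = -149 (m = 4 - (-1689 + 1995)/2 = 4 - ½*306 = 4 - 153 = -149)
p(E - a(-5))*m = (32*(30 - 1*(-5)))*(-149) = (32*(30 + 5))*(-149) = (32*35)*(-149) = 1120*(-149) = -166880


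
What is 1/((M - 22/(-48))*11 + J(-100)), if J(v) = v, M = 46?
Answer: 24/9865 ≈ 0.0024328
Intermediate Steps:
1/((M - 22/(-48))*11 + J(-100)) = 1/((46 - 22/(-48))*11 - 100) = 1/((46 - 22*(-1/48))*11 - 100) = 1/((46 + 11/24)*11 - 100) = 1/((1115/24)*11 - 100) = 1/(12265/24 - 100) = 1/(9865/24) = 24/9865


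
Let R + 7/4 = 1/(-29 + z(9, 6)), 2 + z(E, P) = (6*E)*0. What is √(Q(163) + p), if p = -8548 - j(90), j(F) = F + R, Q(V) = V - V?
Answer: I*√33197621/62 ≈ 92.931*I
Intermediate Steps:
Q(V) = 0
z(E, P) = -2 (z(E, P) = -2 + (6*E)*0 = -2 + 0 = -2)
R = -221/124 (R = -7/4 + 1/(-29 - 2) = -7/4 + 1/(-31) = -7/4 - 1/31 = -221/124 ≈ -1.7823)
j(F) = -221/124 + F (j(F) = F - 221/124 = -221/124 + F)
p = -1070891/124 (p = -8548 - (-221/124 + 90) = -8548 - 1*10939/124 = -8548 - 10939/124 = -1070891/124 ≈ -8636.2)
√(Q(163) + p) = √(0 - 1070891/124) = √(-1070891/124) = I*√33197621/62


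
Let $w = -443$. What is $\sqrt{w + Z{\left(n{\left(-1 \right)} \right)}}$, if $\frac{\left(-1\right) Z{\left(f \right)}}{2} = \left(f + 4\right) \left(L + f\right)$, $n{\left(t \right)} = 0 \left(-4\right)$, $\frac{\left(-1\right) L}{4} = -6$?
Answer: $i \sqrt{635} \approx 25.199 i$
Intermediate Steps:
$L = 24$ ($L = \left(-4\right) \left(-6\right) = 24$)
$n{\left(t \right)} = 0$
$Z{\left(f \right)} = - 2 \left(4 + f\right) \left(24 + f\right)$ ($Z{\left(f \right)} = - 2 \left(f + 4\right) \left(24 + f\right) = - 2 \left(4 + f\right) \left(24 + f\right)$)
$\sqrt{w + Z{\left(n{\left(-1 \right)} \right)}} = \sqrt{-443 - \left(192 + 2 \cdot 0^{2}\right)} = \sqrt{-443 - 192} = \sqrt{-635} = i \sqrt{635}$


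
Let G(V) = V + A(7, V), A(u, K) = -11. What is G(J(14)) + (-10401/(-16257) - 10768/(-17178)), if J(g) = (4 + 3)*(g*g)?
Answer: 63405053510/46543791 ≈ 1362.3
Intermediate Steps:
J(g) = 7*g²
G(V) = -11 + V (G(V) = V - 11 = -11 + V)
G(J(14)) + (-10401/(-16257) - 10768/(-17178)) = (-11 + 7*14²) + (-10401/(-16257) - 10768/(-17178)) = (-11 + 7*196) + (-10401*(-1/16257) - 10768*(-1/17178)) = (-11 + 1372) + (3467/5419 + 5384/8589) = 1361 + 58953959/46543791 = 63405053510/46543791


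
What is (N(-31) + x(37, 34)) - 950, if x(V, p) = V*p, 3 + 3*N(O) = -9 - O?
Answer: 943/3 ≈ 314.33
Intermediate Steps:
N(O) = -4 - O/3 (N(O) = -1 + (-9 - O)/3 = -1 + (-3 - O/3) = -4 - O/3)
(N(-31) + x(37, 34)) - 950 = ((-4 - 1/3*(-31)) + 37*34) - 950 = ((-4 + 31/3) + 1258) - 950 = (19/3 + 1258) - 950 = 3793/3 - 950 = 943/3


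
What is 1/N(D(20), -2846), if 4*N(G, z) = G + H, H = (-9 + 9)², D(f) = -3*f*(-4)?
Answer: 1/60 ≈ 0.016667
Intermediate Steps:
D(f) = 12*f
H = 0 (H = 0² = 0)
N(G, z) = G/4 (N(G, z) = (G + 0)/4 = G/4)
1/N(D(20), -2846) = 1/((12*20)/4) = 1/((¼)*240) = 1/60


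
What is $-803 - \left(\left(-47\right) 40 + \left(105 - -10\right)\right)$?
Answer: $962$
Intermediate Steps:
$-803 - \left(\left(-47\right) 40 + \left(105 - -10\right)\right) = -803 - \left(-1880 + \left(105 + 10\right)\right) = -803 - \left(-1880 + 115\right) = -803 - -1765 = -803 + 1765 = 962$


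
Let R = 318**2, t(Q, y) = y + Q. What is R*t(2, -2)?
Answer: 0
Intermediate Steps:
t(Q, y) = Q + y
R = 101124
R*t(2, -2) = 101124*(2 - 2) = 101124*0 = 0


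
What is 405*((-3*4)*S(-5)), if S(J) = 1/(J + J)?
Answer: 486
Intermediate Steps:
S(J) = 1/(2*J)
405*((-3*4)*S(-5)) = 405*((-3*4)*((½)/(-5))) = 405*(-6*(-1)/5) = 405*(-12*(-⅒)) = 405*(6/5) = 486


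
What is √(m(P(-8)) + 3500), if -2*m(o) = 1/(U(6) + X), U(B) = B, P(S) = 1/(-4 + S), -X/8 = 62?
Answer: √17150005/70 ≈ 59.161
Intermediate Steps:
X = -496 (X = -8*62 = -496)
m(o) = 1/980 (m(o) = -1/(2*(6 - 496)) = -½/(-490) = -½*(-1/490) = 1/980)
√(m(P(-8)) + 3500) = √(1/980 + 3500) = √(3430001/980) = √17150005/70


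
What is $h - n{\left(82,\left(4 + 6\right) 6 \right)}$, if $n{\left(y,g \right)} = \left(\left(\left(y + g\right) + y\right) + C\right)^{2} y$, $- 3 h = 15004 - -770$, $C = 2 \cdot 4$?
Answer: $-4418826$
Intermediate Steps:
$C = 8$
$h = -5258$ ($h = - \frac{15004 - -770}{3} = - \frac{15004 + 770}{3} = \left(- \frac{1}{3}\right) 15774 = -5258$)
$n{\left(y,g \right)} = y \left(8 + g + 2 y\right)^{2}$ ($n{\left(y,g \right)} = \left(\left(\left(y + g\right) + y\right) + 8\right)^{2} y = \left(\left(\left(g + y\right) + y\right) + 8\right)^{2} y = \left(\left(g + 2 y\right) + 8\right)^{2} y = \left(8 + g + 2 y\right)^{2} y = y \left(8 + g + 2 y\right)^{2}$)
$h - n{\left(82,\left(4 + 6\right) 6 \right)} = -5258 - 82 \left(8 + \left(4 + 6\right) 6 + 2 \cdot 82\right)^{2} = -5258 - 82 \left(8 + 10 \cdot 6 + 164\right)^{2} = -5258 - 82 \left(8 + 60 + 164\right)^{2} = -5258 - 82 \cdot 232^{2} = -5258 - 82 \cdot 53824 = -5258 - 4413568 = -4418826$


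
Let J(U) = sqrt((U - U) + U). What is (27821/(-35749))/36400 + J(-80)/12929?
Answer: -27821/1301263600 + 4*I*sqrt(5)/12929 ≈ -2.138e-5 + 0.0006918*I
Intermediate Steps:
J(U) = sqrt(U) (J(U) = sqrt(0 + U) = sqrt(U))
(27821/(-35749))/36400 + J(-80)/12929 = (27821/(-35749))/36400 + sqrt(-80)/12929 = (27821*(-1/35749))*(1/36400) + (4*I*sqrt(5))*(1/12929) = -27821/35749*1/36400 + 4*I*sqrt(5)/12929 = -27821/1301263600 + 4*I*sqrt(5)/12929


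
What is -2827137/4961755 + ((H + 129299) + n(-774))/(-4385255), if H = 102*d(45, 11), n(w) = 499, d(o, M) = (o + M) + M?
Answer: -2615130234819/4351712184505 ≈ -0.60094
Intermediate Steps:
d(o, M) = o + 2*M (d(o, M) = (M + o) + M = o + 2*M)
H = 6834 (H = 102*(45 + 2*11) = 102*(45 + 22) = 102*67 = 6834)
-2827137/4961755 + ((H + 129299) + n(-774))/(-4385255) = -2827137/4961755 + ((6834 + 129299) + 499)/(-4385255) = -2827137*1/4961755 + (136133 + 499)*(-1/4385255) = -2827137/4961755 + 136632*(-1/4385255) = -2827137/4961755 - 136632/4385255 = -2615130234819/4351712184505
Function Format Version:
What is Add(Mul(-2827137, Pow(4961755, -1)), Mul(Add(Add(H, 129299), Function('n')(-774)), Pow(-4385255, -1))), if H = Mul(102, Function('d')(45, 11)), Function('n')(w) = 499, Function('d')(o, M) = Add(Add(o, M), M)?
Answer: Rational(-2615130234819, 4351712184505) ≈ -0.60094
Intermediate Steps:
Function('d')(o, M) = Add(o, Mul(2, M)) (Function('d')(o, M) = Add(Add(M, o), M) = Add(o, Mul(2, M)))
H = 6834 (H = Mul(102, Add(45, Mul(2, 11))) = Mul(102, Add(45, 22)) = Mul(102, 67) = 6834)
Add(Mul(-2827137, Pow(4961755, -1)), Mul(Add(Add(H, 129299), Function('n')(-774)), Pow(-4385255, -1))) = Add(Mul(-2827137, Pow(4961755, -1)), Mul(Add(Add(6834, 129299), 499), Pow(-4385255, -1))) = Add(Mul(-2827137, Rational(1, 4961755)), Mul(Add(136133, 499), Rational(-1, 4385255))) = Add(Rational(-2827137, 4961755), Mul(136632, Rational(-1, 4385255))) = Add(Rational(-2827137, 4961755), Rational(-136632, 4385255)) = Rational(-2615130234819, 4351712184505)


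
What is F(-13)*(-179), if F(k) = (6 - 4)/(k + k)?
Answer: 179/13 ≈ 13.769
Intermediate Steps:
F(k) = 1/k (F(k) = 2/((2*k)) = 2*(1/(2*k)) = 1/k)
F(-13)*(-179) = -179/(-13) = -1/13*(-179) = 179/13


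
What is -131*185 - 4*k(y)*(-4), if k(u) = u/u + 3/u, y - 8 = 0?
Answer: -24213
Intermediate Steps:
y = 8 (y = 8 + 0 = 8)
k(u) = 1 + 3/u
-131*185 - 4*k(y)*(-4) = -131*185 - 4*(3 + 8)/8*(-4) = -24235 - 11/2*(-4) = -24235 + 22 = -24213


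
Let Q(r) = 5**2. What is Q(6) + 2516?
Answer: 2541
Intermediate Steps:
Q(r) = 25
Q(6) + 2516 = 25 + 2516 = 2541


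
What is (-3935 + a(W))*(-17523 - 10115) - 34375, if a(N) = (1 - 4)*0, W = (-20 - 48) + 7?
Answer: 108721155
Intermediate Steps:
W = -61 (W = -68 + 7 = -61)
a(N) = 0 (a(N) = -3*0 = 0)
(-3935 + a(W))*(-17523 - 10115) - 34375 = (-3935 + 0)*(-17523 - 10115) - 34375 = -3935*(-27638) - 34375 = 108755530 - 34375 = 108721155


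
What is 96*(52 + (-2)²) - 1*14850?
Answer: -9474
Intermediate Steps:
96*(52 + (-2)²) - 1*14850 = 96*(52 + 4) - 14850 = 96*56 - 14850 = 5376 - 14850 = -9474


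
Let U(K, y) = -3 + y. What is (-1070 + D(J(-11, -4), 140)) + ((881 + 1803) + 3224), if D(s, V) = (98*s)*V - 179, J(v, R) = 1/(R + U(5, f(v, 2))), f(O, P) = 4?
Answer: 257/3 ≈ 85.667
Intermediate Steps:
J(v, R) = 1/(1 + R) (J(v, R) = 1/(R + (-3 + 4)) = 1/(R + 1) = 1/(1 + R))
D(s, V) = -179 + 98*V*s (D(s, V) = 98*V*s - 179 = -179 + 98*V*s)
(-1070 + D(J(-11, -4), 140)) + ((881 + 1803) + 3224) = (-1070 + (-179 + 98*140/(1 - 4))) + ((881 + 1803) + 3224) = (-1070 + (-179 + 98*140/(-3))) + (2684 + 3224) = (-1070 + (-179 + 98*140*(-⅓))) + 5908 = (-1070 + (-179 - 13720/3)) + 5908 = (-1070 - 14257/3) + 5908 = -17467/3 + 5908 = 257/3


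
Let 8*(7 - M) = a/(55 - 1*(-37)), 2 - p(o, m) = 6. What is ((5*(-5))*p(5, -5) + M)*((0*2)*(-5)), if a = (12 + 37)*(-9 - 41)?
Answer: 0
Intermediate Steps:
a = -2450 (a = 49*(-50) = -2450)
p(o, m) = -4 (p(o, m) = 2 - 1*6 = 2 - 6 = -4)
M = 3801/368 (M = 7 - (-1225)/(4*(55 - 1*(-37))) = 7 - (-1225)/(4*(55 + 37)) = 7 - (-1225)/(4*92) = 7 - ⅛*(-1225/46) = 7 + 1225/368 = 3801/368 ≈ 10.329)
((5*(-5))*p(5, -5) + M)*((0*2)*(-5)) = ((5*(-5))*(-4) + 3801/368)*((0*2)*(-5)) = (-25*(-4) + 3801/368)*(0*(-5)) = (100 + 3801/368)*0 = (40601/368)*0 = 0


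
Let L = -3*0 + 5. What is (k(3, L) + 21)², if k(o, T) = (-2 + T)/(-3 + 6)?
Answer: 484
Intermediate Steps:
L = 5 (L = 0 + 5 = 5)
k(o, T) = -⅔ + T/3 (k(o, T) = (-2 + T)/3 = (-2 + T)*(⅓) = -⅔ + T/3)
(k(3, L) + 21)² = ((-⅔ + (⅓)*5) + 21)² = ((-⅔ + 5/3) + 21)² = (1 + 21)² = 22² = 484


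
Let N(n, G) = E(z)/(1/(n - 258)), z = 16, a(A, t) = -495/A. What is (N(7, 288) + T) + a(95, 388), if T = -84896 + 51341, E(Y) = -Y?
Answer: -561340/19 ≈ -29544.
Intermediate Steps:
T = -33555
N(n, G) = 4128 - 16*n (N(n, G) = (-1*16)/(1/(n - 258)) = -(-4128 + 16*n) = -16*(-258 + n) = 4128 - 16*n)
(N(7, 288) + T) + a(95, 388) = ((4128 - 16*7) - 33555) - 495/95 = ((4128 - 112) - 33555) - 495*1/95 = (4016 - 33555) - 99/19 = -29539 - 99/19 = -561340/19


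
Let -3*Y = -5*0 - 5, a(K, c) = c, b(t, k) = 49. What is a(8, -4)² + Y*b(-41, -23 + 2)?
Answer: 293/3 ≈ 97.667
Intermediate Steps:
Y = 5/3 (Y = -(-5*0 - 5)/3 = -(0 - 5)/3 = -⅓*(-5) = 5/3 ≈ 1.6667)
a(8, -4)² + Y*b(-41, -23 + 2) = (-4)² + (5/3)*49 = 16 + 245/3 = 293/3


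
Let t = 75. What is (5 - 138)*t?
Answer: -9975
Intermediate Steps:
(5 - 138)*t = (5 - 138)*75 = -133*75 = -9975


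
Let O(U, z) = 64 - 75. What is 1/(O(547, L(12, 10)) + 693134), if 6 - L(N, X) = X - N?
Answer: 1/693123 ≈ 1.4427e-6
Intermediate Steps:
L(N, X) = 6 + N - X (L(N, X) = 6 - (X - N) = 6 + (N - X) = 6 + N - X)
O(U, z) = -11
1/(O(547, L(12, 10)) + 693134) = 1/(-11 + 693134) = 1/693123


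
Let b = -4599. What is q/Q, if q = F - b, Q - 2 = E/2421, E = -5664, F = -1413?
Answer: -1285551/137 ≈ -9383.6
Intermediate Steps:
Q = -274/807 (Q = 2 - 5664/2421 = 2 - 5664*1/2421 = 2 - 1888/807 = -274/807 ≈ -0.33953)
q = 3186 (q = -1413 - 1*(-4599) = -1413 + 4599 = 3186)
q/Q = 3186/(-274/807) = 3186*(-807/274) = -1285551/137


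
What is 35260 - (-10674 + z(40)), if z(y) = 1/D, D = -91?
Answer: 4179995/91 ≈ 45934.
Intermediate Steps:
z(y) = -1/91 (z(y) = 1/(-91) = -1/91)
35260 - (-10674 + z(40)) = 35260 - (-10674 - 1/91) = 35260 - 1*(-971335/91) = 35260 + 971335/91 = 4179995/91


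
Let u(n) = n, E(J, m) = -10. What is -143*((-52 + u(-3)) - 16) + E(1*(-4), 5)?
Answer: 10143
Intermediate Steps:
-143*((-52 + u(-3)) - 16) + E(1*(-4), 5) = -143*((-52 - 3) - 16) - 10 = -143*(-55 - 16) - 10 = -143*(-71) - 10 = 10153 - 10 = 10143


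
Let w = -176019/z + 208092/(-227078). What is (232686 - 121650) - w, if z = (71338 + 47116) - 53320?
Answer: 821165655011541/7395249226 ≈ 1.1104e+5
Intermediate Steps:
z = 65134 (z = 118454 - 53320 = 65134)
w = -26761953405/7395249226 (w = -176019/65134 + 208092/(-227078) = -176019*1/65134 + 208092*(-1/227078) = -176019/65134 - 104046/113539 = -26761953405/7395249226 ≈ -3.6188)
(232686 - 121650) - w = (232686 - 121650) - 1*(-26761953405/7395249226) = 111036 + 26761953405/7395249226 = 821165655011541/7395249226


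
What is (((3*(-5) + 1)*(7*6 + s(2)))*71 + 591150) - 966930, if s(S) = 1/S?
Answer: -418025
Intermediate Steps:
(((3*(-5) + 1)*(7*6 + s(2)))*71 + 591150) - 966930 = (((3*(-5) + 1)*(7*6 + 1/2))*71 + 591150) - 966930 = (((-15 + 1)*(42 + ½))*71 + 591150) - 966930 = (-14*85/2*71 + 591150) - 966930 = (-595*71 + 591150) - 966930 = (-42245 + 591150) - 966930 = 548905 - 966930 = -418025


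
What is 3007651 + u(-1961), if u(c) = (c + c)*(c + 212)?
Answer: 9867229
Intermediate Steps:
u(c) = 2*c*(212 + c) (u(c) = (2*c)*(212 + c) = 2*c*(212 + c))
3007651 + u(-1961) = 3007651 + 2*(-1961)*(212 - 1961) = 3007651 + 2*(-1961)*(-1749) = 3007651 + 6859578 = 9867229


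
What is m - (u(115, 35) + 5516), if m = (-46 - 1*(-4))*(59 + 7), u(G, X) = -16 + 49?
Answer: -8321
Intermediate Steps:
u(G, X) = 33
m = -2772 (m = (-46 + 4)*66 = -42*66 = -2772)
m - (u(115, 35) + 5516) = -2772 - (33 + 5516) = -2772 - 1*5549 = -2772 - 5549 = -8321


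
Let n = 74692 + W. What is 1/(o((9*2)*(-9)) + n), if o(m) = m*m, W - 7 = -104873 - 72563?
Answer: -1/76493 ≈ -1.3073e-5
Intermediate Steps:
W = -177429 (W = 7 + (-104873 - 72563) = 7 - 177436 = -177429)
n = -102737 (n = 74692 - 177429 = -102737)
o(m) = m²
1/(o((9*2)*(-9)) + n) = 1/(((9*2)*(-9))² - 102737) = 1/((18*(-9))² - 102737) = 1/((-162)² - 102737) = 1/(26244 - 102737) = 1/(-76493) = -1/76493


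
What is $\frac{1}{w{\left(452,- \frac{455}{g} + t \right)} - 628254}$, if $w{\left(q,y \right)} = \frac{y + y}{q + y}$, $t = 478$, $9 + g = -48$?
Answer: $- \frac{53465}{33589544708} \approx -1.5917 \cdot 10^{-6}$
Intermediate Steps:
$g = -57$ ($g = -9 - 48 = -57$)
$w{\left(q,y \right)} = \frac{2 y}{q + y}$
$\frac{1}{w{\left(452,- \frac{455}{g} + t \right)} - 628254} = \frac{1}{\frac{2 \left(- \frac{455}{-57} + 478\right)}{452 + \left(- \frac{455}{-57} + 478\right)} - 628254} = \frac{1}{\frac{2 \left(\left(-455\right) \left(- \frac{1}{57}\right) + 478\right)}{452 + \left(\left(-455\right) \left(- \frac{1}{57}\right) + 478\right)} - 628254} = \frac{1}{\frac{2 \left(\frac{455}{57} + 478\right)}{452 + \left(\frac{455}{57} + 478\right)} - 628254} = \frac{1}{2 \cdot \frac{27701}{57} \frac{1}{452 + \frac{27701}{57}} - 628254} = \frac{1}{2 \cdot \frac{27701}{57} \frac{1}{\frac{53465}{57}} - 628254} = \frac{1}{2 \cdot \frac{27701}{57} \cdot \frac{57}{53465} - 628254} = \frac{1}{\frac{55402}{53465} - 628254} = \frac{1}{- \frac{33589544708}{53465}} = - \frac{53465}{33589544708}$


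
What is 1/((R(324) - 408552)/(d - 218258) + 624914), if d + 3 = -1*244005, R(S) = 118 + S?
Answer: 231133/144438451617 ≈ 1.6002e-6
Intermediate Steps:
d = -244008 (d = -3 - 1*244005 = -3 - 244005 = -244008)
1/((R(324) - 408552)/(d - 218258) + 624914) = 1/(((118 + 324) - 408552)/(-244008 - 218258) + 624914) = 1/((442 - 408552)/(-462266) + 624914) = 1/(-408110*(-1/462266) + 624914) = 1/(204055/231133 + 624914) = 1/(144438451617/231133) = 231133/144438451617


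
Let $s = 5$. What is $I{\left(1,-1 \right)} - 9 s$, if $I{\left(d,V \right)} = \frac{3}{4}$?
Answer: $- \frac{177}{4} \approx -44.25$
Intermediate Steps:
$I{\left(d,V \right)} = \frac{3}{4}$ ($I{\left(d,V \right)} = 3 \cdot \frac{1}{4} = \frac{3}{4}$)
$I{\left(1,-1 \right)} - 9 s = \frac{3}{4} - 45 = - \frac{177}{4}$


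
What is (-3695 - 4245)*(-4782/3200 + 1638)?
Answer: -1039508373/80 ≈ -1.2994e+7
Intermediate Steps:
(-3695 - 4245)*(-4782/3200 + 1638) = -7940*(-4782*1/3200 + 1638) = -7940*(-2391/1600 + 1638) = -7940*2618409/1600 = -1039508373/80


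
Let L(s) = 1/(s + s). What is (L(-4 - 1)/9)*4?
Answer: -2/45 ≈ -0.044444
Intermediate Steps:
L(s) = 1/(2*s)
(L(-4 - 1)/9)*4 = ((1/(2*(-4 - 1)))/9)*4 = (((½)/(-5))/9)*4 = (((½)*(-⅕))/9)*4 = ((⅑)*(-⅒))*4 = -1/90*4 = -2/45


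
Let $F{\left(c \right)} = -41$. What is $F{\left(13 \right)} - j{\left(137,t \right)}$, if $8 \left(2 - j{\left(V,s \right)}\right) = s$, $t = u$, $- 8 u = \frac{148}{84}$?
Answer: $- \frac{57829}{1344} \approx -43.028$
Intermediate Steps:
$u = - \frac{37}{168}$ ($u = - \frac{148 \cdot \frac{1}{84}}{8} = \left(- \frac{1}{8}\right) \frac{37}{21} = - \frac{37}{168} \approx -0.22024$)
$t = - \frac{37}{168} \approx -0.22024$
$j{\left(V,s \right)} = 2 - \frac{s}{8}$
$F{\left(13 \right)} - j{\left(137,t \right)} = -41 - \left(2 - - \frac{37}{1344}\right) = -41 - \left(2 + \frac{37}{1344}\right) = -41 - \frac{2725}{1344} = - \frac{57829}{1344}$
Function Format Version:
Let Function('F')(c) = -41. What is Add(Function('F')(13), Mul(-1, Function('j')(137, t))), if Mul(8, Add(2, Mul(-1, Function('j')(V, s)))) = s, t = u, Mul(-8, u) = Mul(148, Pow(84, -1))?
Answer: Rational(-57829, 1344) ≈ -43.028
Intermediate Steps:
u = Rational(-37, 168) (u = Mul(Rational(-1, 8), Mul(148, Pow(84, -1))) = Mul(Rational(-1, 8), Mul(148, Rational(1, 84))) = Mul(Rational(-1, 8), Rational(37, 21)) = Rational(-37, 168) ≈ -0.22024)
t = Rational(-37, 168) ≈ -0.22024
Function('j')(V, s) = Add(2, Mul(Rational(-1, 8), s))
Add(Function('F')(13), Mul(-1, Function('j')(137, t))) = Add(-41, Mul(-1, Add(2, Mul(Rational(-1, 8), Rational(-37, 168))))) = Add(-41, Mul(-1, Add(2, Rational(37, 1344)))) = Add(-41, Mul(-1, Rational(2725, 1344))) = Add(-41, Rational(-2725, 1344)) = Rational(-57829, 1344)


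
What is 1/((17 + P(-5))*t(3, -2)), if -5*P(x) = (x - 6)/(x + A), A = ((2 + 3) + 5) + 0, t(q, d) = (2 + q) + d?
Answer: 25/1308 ≈ 0.019113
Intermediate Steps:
t(q, d) = 2 + d + q
A = 10 (A = (5 + 5) + 0 = 10 + 0 = 10)
P(x) = -(-6 + x)/(5*(10 + x)) (P(x) = -(x - 6)/(5*(x + 10)) = -(-6 + x)/(5*(10 + x)))
1/((17 + P(-5))*t(3, -2)) = 1/((17 + (6 - 1*(-5))/(5*(10 - 5)))*(2 - 2 + 3)) = 1/((17 + (⅕)*(6 + 5)/5)*3) = 1/((17 + (⅕)*(⅕)*11)*3) = 1/((17 + 11/25)*3) = 1/((436/25)*3) = 1/(1308/25) = 25/1308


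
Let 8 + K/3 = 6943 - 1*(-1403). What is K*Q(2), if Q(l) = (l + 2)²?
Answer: 400224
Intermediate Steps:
K = 25014 (K = -24 + 3*(6943 - 1*(-1403)) = -24 + 3*(6943 + 1403) = -24 + 3*8346 = -24 + 25038 = 25014)
Q(l) = (2 + l)²
K*Q(2) = 25014*(2 + 2)² = 25014*4² = 25014*16 = 400224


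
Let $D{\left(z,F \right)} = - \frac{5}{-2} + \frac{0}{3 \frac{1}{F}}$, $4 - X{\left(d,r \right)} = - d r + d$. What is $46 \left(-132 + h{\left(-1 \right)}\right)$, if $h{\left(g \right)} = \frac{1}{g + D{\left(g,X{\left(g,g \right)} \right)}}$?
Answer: $- \frac{18124}{3} \approx -6041.3$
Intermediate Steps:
$X{\left(d,r \right)} = 4 - d + d r$ ($X{\left(d,r \right)} = 4 - \left(- d r + d\right) = 4 - \left(d - d r\right) = 4 + \left(- d + d r\right) = 4 - d + d r$)
$D{\left(z,F \right)} = \frac{5}{2}$ ($D{\left(z,F \right)} = \left(-5\right) \left(- \frac{1}{2}\right) + 0 \frac{F}{3} = \frac{5}{2} + 0 = \frac{5}{2}$)
$h{\left(g \right)} = \frac{1}{\frac{5}{2} + g}$ ($h{\left(g \right)} = \frac{1}{g + \frac{5}{2}} = \frac{1}{\frac{5}{2} + g}$)
$46 \left(-132 + h{\left(-1 \right)}\right) = 46 \left(-132 + \frac{2}{5 + 2 \left(-1\right)}\right) = 46 \left(-132 + \frac{2}{5 - 2}\right) = 46 \left(-132 + \frac{2}{3}\right) = 46 \left(- \frac{394}{3}\right) = - \frac{18124}{3}$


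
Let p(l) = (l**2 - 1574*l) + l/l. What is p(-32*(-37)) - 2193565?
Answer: -2655324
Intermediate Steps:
p(l) = 1 + l**2 - 1574*l (p(l) = (l**2 - 1574*l) + 1 = 1 + l**2 - 1574*l)
p(-32*(-37)) - 2193565 = (1 + (-32*(-37))**2 - (-50368)*(-37)) - 2193565 = (1 + 1184**2 - 1574*1184) - 2193565 = (1 + 1401856 - 1863616) - 2193565 = -461759 - 2193565 = -2655324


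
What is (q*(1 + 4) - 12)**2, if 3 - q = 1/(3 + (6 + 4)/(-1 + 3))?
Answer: 361/64 ≈ 5.6406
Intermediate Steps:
q = 23/8 (q = 3 - 1/(3 + (6 + 4)/(-1 + 3)) = 3 - 1/(3 + 10/2) = 3 - 1/(3 + 10*(1/2)) = 3 - 1/(3 + 5) = 3 - 1/8 = 23/8 ≈ 2.8750)
(q*(1 + 4) - 12)**2 = (23*(1 + 4)/8 - 12)**2 = ((23/8)*5 - 12)**2 = (115/8 - 12)**2 = (19/8)**2 = 361/64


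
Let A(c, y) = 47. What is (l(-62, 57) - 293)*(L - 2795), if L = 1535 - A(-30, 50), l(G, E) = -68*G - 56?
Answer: -5054169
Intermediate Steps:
l(G, E) = -56 - 68*G
L = 1488 (L = 1535 - 1*47 = 1535 - 47 = 1488)
(l(-62, 57) - 293)*(L - 2795) = ((-56 - 68*(-62)) - 293)*(1488 - 2795) = ((-56 + 4216) - 293)*(-1307) = (4160 - 293)*(-1307) = 3867*(-1307) = -5054169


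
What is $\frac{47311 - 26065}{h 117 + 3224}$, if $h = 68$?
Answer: $\frac{10623}{5590} \approx 1.9004$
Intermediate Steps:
$\frac{47311 - 26065}{h 117 + 3224} = \frac{47311 - 26065}{68 \cdot 117 + 3224} = \frac{21246}{7956 + 3224} = \frac{21246}{11180} = 21246 \cdot \frac{1}{11180} = \frac{10623}{5590}$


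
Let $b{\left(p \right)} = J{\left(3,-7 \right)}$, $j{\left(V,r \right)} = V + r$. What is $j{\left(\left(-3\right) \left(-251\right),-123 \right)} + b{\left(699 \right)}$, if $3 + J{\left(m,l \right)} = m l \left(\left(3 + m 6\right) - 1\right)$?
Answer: $207$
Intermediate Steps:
$J{\left(m,l \right)} = -3 + l m \left(2 + 6 m\right)$ ($J{\left(m,l \right)} = -3 + m l \left(\left(3 + m 6\right) - 1\right) = -3 + l m \left(\left(3 + 6 m\right) - 1\right) = -3 + l m \left(2 + 6 m\right)$)
$b{\left(p \right)} = -423$ ($b{\left(p \right)} = -3 + 2 \left(-7\right) 3 + 6 \left(-7\right) 3^{2} = -3 - 42 + 6 \left(-7\right) 9 = -3 - 42 - 378 = -423$)
$j{\left(\left(-3\right) \left(-251\right),-123 \right)} + b{\left(699 \right)} = \left(\left(-3\right) \left(-251\right) - 123\right) - 423 = \left(753 - 123\right) - 423 = 630 - 423 = 207$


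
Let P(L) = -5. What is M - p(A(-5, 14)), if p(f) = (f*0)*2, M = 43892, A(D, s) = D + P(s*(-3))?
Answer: 43892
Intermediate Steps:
A(D, s) = -5 + D (A(D, s) = D - 5 = -5 + D)
p(f) = 0 (p(f) = 0*2 = 0)
M - p(A(-5, 14)) = 43892 - 1*0 = 43892 + 0 = 43892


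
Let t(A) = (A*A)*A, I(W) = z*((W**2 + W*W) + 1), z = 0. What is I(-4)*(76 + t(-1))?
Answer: 0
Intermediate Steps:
I(W) = 0 (I(W) = 0*((W**2 + W*W) + 1) = 0*((W**2 + W**2) + 1) = 0*(2*W**2 + 1) = 0*(1 + 2*W**2) = 0)
t(A) = A**3 (t(A) = A**2*A = A**3)
I(-4)*(76 + t(-1)) = 0*(76 + (-1)**3) = 0*(76 - 1) = 0*75 = 0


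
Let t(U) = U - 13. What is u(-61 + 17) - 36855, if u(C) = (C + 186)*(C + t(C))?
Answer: -51197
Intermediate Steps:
t(U) = -13 + U
u(C) = (-13 + 2*C)*(186 + C) (u(C) = (C + 186)*(C + (-13 + C)) = (186 + C)*(-13 + 2*C) = (-13 + 2*C)*(186 + C))
u(-61 + 17) - 36855 = (-2418 + 2*(-61 + 17)**2 + 359*(-61 + 17)) - 36855 = (-2418 + 2*(-44)**2 + 359*(-44)) - 36855 = (-2418 + 2*1936 - 15796) - 36855 = (-2418 + 3872 - 15796) - 36855 = -14342 - 36855 = -51197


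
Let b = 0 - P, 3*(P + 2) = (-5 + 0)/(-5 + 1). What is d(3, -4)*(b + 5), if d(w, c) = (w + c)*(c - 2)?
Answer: 79/2 ≈ 39.500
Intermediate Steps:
d(w, c) = (-2 + c)*(c + w) (d(w, c) = (c + w)*(-2 + c) = (-2 + c)*(c + w))
P = -19/12 (P = -2 + ((-5 + 0)/(-5 + 1))/3 = -2 + (-5/(-4))/3 = -2 + (-5*(-¼))/3 = -2 + (⅓)*(5/4) = -2 + 5/12 = -19/12 ≈ -1.5833)
b = 19/12 (b = 0 - 1*(-19/12) = 0 + 19/12 = 19/12 ≈ 1.5833)
d(3, -4)*(b + 5) = ((-4)² - 2*(-4) - 2*3 - 4*3)*(19/12 + 5) = (16 + 8 - 6 - 12)*(79/12) = 6*(79/12) = 79/2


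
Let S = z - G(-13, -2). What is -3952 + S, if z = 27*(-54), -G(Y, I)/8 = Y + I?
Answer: -5530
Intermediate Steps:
G(Y, I) = -8*I - 8*Y (G(Y, I) = -8*(Y + I) = -8*(I + Y) = -8*I - 8*Y)
z = -1458
S = -1578 (S = -1458 - (-8*(-2) - 8*(-13)) = -1458 - (16 + 104) = -1458 - 1*120 = -1458 - 120 = -1578)
-3952 + S = -3952 - 1578 = -5530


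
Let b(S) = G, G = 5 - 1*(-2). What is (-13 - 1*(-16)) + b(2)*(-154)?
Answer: -1075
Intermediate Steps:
G = 7 (G = 5 + 2 = 7)
b(S) = 7
(-13 - 1*(-16)) + b(2)*(-154) = (-13 - 1*(-16)) + 7*(-154) = (-13 + 16) - 1078 = 3 - 1078 = -1075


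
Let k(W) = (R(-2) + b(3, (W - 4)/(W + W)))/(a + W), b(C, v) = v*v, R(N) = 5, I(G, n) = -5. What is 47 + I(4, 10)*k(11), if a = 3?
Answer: 306127/6776 ≈ 45.178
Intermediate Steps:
b(C, v) = v²
k(W) = (5 + (-4 + W)²/(4*W²))/(3 + W) (k(W) = (5 + ((W - 4)/(W + W))²)/(3 + W) = (5 + ((-4 + W)/((2*W)))²)/(3 + W) = (5 + ((-4 + W)*(1/(2*W)))²)/(3 + W) = (5 + ((-4 + W)/(2*W))²)/(3 + W) = (5 + (-4 + W)²/(4*W²))/(3 + W))
47 + I(4, 10)*k(11) = 47 - 5*((-4 + 11)² + 20*11²)/(4*11²*(3 + 11)) = 47 - 5*(7² + 20*121)/(4*121*14) = 47 - 5*(49 + 2420)/(4*121*14) = 47 - 5*2469/(4*121*14) = 47 - 5*2469/6776 = 47 - 12345/6776 = 306127/6776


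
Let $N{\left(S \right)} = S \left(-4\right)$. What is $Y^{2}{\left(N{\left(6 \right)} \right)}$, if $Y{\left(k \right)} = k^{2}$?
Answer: $331776$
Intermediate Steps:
$N{\left(S \right)} = - 4 S$
$Y^{2}{\left(N{\left(6 \right)} \right)} = \left(\left(\left(-4\right) 6\right)^{2}\right)^{2} = \left(\left(-24\right)^{2}\right)^{2} = 576^{2} = 331776$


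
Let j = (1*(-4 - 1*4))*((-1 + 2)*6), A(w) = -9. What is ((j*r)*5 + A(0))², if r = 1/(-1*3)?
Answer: 5041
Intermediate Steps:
j = -48 (j = (1*(-4 - 4))*(1*6) = (1*(-8))*6 = -8*6 = -48)
r = -⅓ (r = 1/(-3) = -⅓ ≈ -0.33333)
((j*r)*5 + A(0))² = (-48*(-⅓)*5 - 9)² = (16*5 - 9)² = (80 - 9)² = 71² = 5041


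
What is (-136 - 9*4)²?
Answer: 29584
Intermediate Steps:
(-136 - 9*4)² = (-136 - 36)² = (-172)² = 29584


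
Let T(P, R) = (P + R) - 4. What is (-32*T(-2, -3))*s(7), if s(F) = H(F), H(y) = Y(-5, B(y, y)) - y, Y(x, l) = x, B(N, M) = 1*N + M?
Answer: -3456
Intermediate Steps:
B(N, M) = M + N (B(N, M) = N + M = M + N)
T(P, R) = -4 + P + R
H(y) = -5 - y
s(F) = -5 - F
(-32*T(-2, -3))*s(7) = (-32*(-4 - 2 - 3))*(-5 - 1*7) = (-32*(-9))*(-5 - 7) = -16*(-18)*(-12) = 288*(-12) = -3456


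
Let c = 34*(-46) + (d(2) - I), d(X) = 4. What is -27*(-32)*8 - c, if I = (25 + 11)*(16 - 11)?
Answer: 8652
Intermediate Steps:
I = 180 (I = 36*5 = 180)
c = -1740 (c = 34*(-46) + (4 - 1*180) = -1564 + (4 - 180) = -1564 - 176 = -1740)
-27*(-32)*8 - c = -27*(-32)*8 - 1*(-1740) = 864*8 + 1740 = 6912 + 1740 = 8652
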